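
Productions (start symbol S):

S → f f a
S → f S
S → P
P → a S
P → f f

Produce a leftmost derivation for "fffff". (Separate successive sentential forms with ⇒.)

S ⇒ fS   [S → f S]
fS ⇒ ffS   [S → f S]
ffS ⇒ fffS   [S → f S]
fffS ⇒ fffP   [S → P]
fffP ⇒ fffff   [P → f f]

S ⇒ fS ⇒ ffS ⇒ fffS ⇒ fffP ⇒ fffff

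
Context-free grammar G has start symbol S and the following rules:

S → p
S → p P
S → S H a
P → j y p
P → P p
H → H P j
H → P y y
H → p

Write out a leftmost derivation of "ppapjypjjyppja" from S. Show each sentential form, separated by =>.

S => SHa   [S → S H a]
SHa => SHaHa   [S → S H a]
SHaHa => pHaHa   [S → p]
pHaHa => ppaHa   [H → p]
ppaHa => ppaHPja   [H → H P j]
ppaHPja => ppaHPjPja   [H → H P j]
ppaHPjPja => ppapPjPja   [H → p]
ppapPjPja => ppapjypjPja   [P → j y p]
ppapjypjPja => ppapjypjPpja   [P → P p]
ppapjypjPpja => ppapjypjjyppja   [P → j y p]

S => SHa => SHaHa => pHaHa => ppaHa => ppaHPja => ppaHPjPja => ppapPjPja => ppapjypjPja => ppapjypjPpja => ppapjypjjyppja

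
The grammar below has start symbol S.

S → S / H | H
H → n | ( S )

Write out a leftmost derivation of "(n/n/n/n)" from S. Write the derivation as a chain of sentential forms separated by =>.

S => H => (S) => (S/H) => (S/H/H) => (S/H/H/H) => (H/H/H/H) => (n/H/H/H) => (n/n/H/H) => (n/n/n/H) => (n/n/n/n)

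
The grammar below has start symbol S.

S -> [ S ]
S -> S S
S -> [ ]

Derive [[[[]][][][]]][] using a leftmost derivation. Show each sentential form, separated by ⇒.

S ⇒ SS ⇒ [S]S ⇒ [[S]]S ⇒ [[SS]]S ⇒ [[SSS]]S ⇒ [[[S]SS]]S ⇒ [[[[]]SS]]S ⇒ [[[[]]SSS]]S ⇒ [[[[]][]SS]]S ⇒ [[[[]][][]S]]S ⇒ [[[[]][][][]]]S ⇒ [[[[]][][][]]][]

S ⇒ SS   [S -> S S]
SS ⇒ [S]S   [S -> [ S ]]
[S]S ⇒ [[S]]S   [S -> [ S ]]
[[S]]S ⇒ [[SS]]S   [S -> S S]
[[SS]]S ⇒ [[SSS]]S   [S -> S S]
[[SSS]]S ⇒ [[[S]SS]]S   [S -> [ S ]]
[[[S]SS]]S ⇒ [[[[]]SS]]S   [S -> [ ]]
[[[[]]SS]]S ⇒ [[[[]]SSS]]S   [S -> S S]
[[[[]]SSS]]S ⇒ [[[[]][]SS]]S   [S -> [ ]]
[[[[]][]SS]]S ⇒ [[[[]][][]S]]S   [S -> [ ]]
[[[[]][][]S]]S ⇒ [[[[]][][][]]]S   [S -> [ ]]
[[[[]][][][]]]S ⇒ [[[[]][][][]]][]   [S -> [ ]]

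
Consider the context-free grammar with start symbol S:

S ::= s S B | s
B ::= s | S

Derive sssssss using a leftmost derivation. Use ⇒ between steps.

S ⇒ sSB ⇒ ssSBB ⇒ sssSBBB ⇒ ssssBBB ⇒ ssssSBB ⇒ sssssBB ⇒ sssssSB ⇒ ssssssB ⇒ sssssss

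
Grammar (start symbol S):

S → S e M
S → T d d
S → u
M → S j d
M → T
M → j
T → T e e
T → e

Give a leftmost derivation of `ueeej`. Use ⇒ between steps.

S ⇒ SeM   [S → S e M]
SeM ⇒ SeMeM   [S → S e M]
SeMeM ⇒ ueMeM   [S → u]
ueMeM ⇒ ueTeM   [M → T]
ueTeM ⇒ ueeeM   [T → e]
ueeeM ⇒ ueeej   [M → j]

S ⇒ SeM ⇒ SeMeM ⇒ ueMeM ⇒ ueTeM ⇒ ueeeM ⇒ ueeej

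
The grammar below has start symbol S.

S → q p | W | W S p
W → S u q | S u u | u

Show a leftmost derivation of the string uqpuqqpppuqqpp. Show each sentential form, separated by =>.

S => WSp => SuqSp => WSpuqSp => uSpuqSp => uWSppuqSp => uSuqSppuqSp => uqpuqSppuqSp => uqpuqqpppuqSp => uqpuqqpppuqqpp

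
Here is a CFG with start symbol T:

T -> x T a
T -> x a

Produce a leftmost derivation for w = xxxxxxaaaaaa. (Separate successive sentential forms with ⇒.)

T ⇒ xTa ⇒ xxTaa ⇒ xxxTaaa ⇒ xxxxTaaaa ⇒ xxxxxTaaaaa ⇒ xxxxxxaaaaaa

T ⇒ xTa   [T -> x T a]
xTa ⇒ xxTaa   [T -> x T a]
xxTaa ⇒ xxxTaaa   [T -> x T a]
xxxTaaa ⇒ xxxxTaaaa   [T -> x T a]
xxxxTaaaa ⇒ xxxxxTaaaaa   [T -> x T a]
xxxxxTaaaaa ⇒ xxxxxxaaaaaa   [T -> x a]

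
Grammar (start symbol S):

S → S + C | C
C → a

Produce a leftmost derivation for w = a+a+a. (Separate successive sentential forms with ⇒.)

S ⇒ S+C   [S → S + C]
S+C ⇒ S+C+C   [S → S + C]
S+C+C ⇒ C+C+C   [S → C]
C+C+C ⇒ a+C+C   [C → a]
a+C+C ⇒ a+a+C   [C → a]
a+a+C ⇒ a+a+a   [C → a]

S ⇒ S+C ⇒ S+C+C ⇒ C+C+C ⇒ a+C+C ⇒ a+a+C ⇒ a+a+a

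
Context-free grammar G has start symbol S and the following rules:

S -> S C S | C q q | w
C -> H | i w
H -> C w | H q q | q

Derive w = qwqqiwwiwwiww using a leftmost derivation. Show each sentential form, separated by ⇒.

S ⇒ SCS ⇒ CqqCS ⇒ HqqCS ⇒ CwqqCS ⇒ HwqqCS ⇒ qwqqCS ⇒ qwqqiwS ⇒ qwqqiwSCS ⇒ qwqqiwSCSCS ⇒ qwqqiwwCSCS ⇒ qwqqiwwiwSCS ⇒ qwqqiwwiwwCS ⇒ qwqqiwwiwwiwS ⇒ qwqqiwwiwwiww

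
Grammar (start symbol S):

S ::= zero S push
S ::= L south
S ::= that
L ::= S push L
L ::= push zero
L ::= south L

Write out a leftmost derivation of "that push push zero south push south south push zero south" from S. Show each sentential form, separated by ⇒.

S ⇒ L south ⇒ S push L south ⇒ L south push L south ⇒ S push L south push L south ⇒ that push L south push L south ⇒ that push push zero south push L south ⇒ that push push zero south push south L south ⇒ that push push zero south push south south L south ⇒ that push push zero south push south south push zero south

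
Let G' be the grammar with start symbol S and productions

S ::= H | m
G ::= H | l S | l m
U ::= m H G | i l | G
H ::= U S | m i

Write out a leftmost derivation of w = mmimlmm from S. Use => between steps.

S => H => US => mHGS => mUSGS => mGSGS => mHSGS => mmiSGS => mmimGS => mmimlmS => mmimlmm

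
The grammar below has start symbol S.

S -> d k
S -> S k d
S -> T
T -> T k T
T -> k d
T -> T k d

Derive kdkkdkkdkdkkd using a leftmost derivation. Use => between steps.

S => T => TkT => TkTkT => kdkTkT => kdkTkdkT => kdkTkTkdkT => kdkkdkTkdkT => kdkkdkkdkdkT => kdkkdkkdkdkkd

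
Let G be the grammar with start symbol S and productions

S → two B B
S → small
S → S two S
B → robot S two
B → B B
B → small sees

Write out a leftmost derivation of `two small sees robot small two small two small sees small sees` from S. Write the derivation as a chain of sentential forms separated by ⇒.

S ⇒ two B B   [S → two B B]
two B B ⇒ two B B B   [B → B B]
two B B B ⇒ two B B B B   [B → B B]
two B B B B ⇒ two small sees B B B   [B → small sees]
two small sees B B B ⇒ two small sees robot S two B B   [B → robot S two]
two small sees robot S two B B ⇒ two small sees robot S two S two B B   [S → S two S]
two small sees robot S two S two B B ⇒ two small sees robot small two S two B B   [S → small]
two small sees robot small two S two B B ⇒ two small sees robot small two small two B B   [S → small]
two small sees robot small two small two B B ⇒ two small sees robot small two small two small sees B   [B → small sees]
two small sees robot small two small two small sees B ⇒ two small sees robot small two small two small sees small sees   [B → small sees]

S ⇒ two B B ⇒ two B B B ⇒ two B B B B ⇒ two small sees B B B ⇒ two small sees robot S two B B ⇒ two small sees robot S two S two B B ⇒ two small sees robot small two S two B B ⇒ two small sees robot small two small two B B ⇒ two small sees robot small two small two small sees B ⇒ two small sees robot small two small two small sees small sees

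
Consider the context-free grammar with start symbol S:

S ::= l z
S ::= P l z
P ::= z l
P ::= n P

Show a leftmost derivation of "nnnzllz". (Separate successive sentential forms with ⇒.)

S ⇒ Plz ⇒ nPlz ⇒ nnPlz ⇒ nnnPlz ⇒ nnnzllz

S ⇒ Plz   [S ::= P l z]
Plz ⇒ nPlz   [P ::= n P]
nPlz ⇒ nnPlz   [P ::= n P]
nnPlz ⇒ nnnPlz   [P ::= n P]
nnnPlz ⇒ nnnzllz   [P ::= z l]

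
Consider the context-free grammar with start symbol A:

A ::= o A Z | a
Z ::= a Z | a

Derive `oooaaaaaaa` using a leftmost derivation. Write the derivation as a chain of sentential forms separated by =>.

A=>oAZ=>ooAZZ=>oooAZZZ=>oooaZZZ=>oooaaZZZ=>oooaaaZZ=>oooaaaaZZ=>oooaaaaaZ=>oooaaaaaaZ=>oooaaaaaaa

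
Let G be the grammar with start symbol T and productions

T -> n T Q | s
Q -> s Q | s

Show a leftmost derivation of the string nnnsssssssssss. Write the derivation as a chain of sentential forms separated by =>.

T=>nTQ=>nnTQQ=>nnnTQQQ=>nnnsQQQ=>nnnssQQQ=>nnnsssQQQ=>nnnssssQQQ=>nnnsssssQQQ=>nnnssssssQQQ=>nnnsssssssQQQ=>nnnssssssssQQ=>nnnsssssssssQ=>nnnssssssssssQ=>nnnsssssssssss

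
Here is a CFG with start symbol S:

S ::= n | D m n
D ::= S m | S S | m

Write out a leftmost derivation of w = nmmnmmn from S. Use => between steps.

S => Dmn   [S ::= D m n]
Dmn => Smmn   [D ::= S m]
Smmn => Dmnmmn   [S ::= D m n]
Dmnmmn => Smmnmmn   [D ::= S m]
Smmnmmn => nmmnmmn   [S ::= n]

S => Dmn => Smmn => Dmnmmn => Smmnmmn => nmmnmmn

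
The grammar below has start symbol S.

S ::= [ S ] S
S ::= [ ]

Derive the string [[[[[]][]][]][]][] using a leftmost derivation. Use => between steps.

S => [S]S   [S ::= [ S ] S]
[S]S => [[S]S]S   [S ::= [ S ] S]
[[S]S]S => [[[S]S]S]S   [S ::= [ S ] S]
[[[S]S]S]S => [[[[S]S]S]S]S   [S ::= [ S ] S]
[[[[S]S]S]S]S => [[[[[]]S]S]S]S   [S ::= [ ]]
[[[[[]]S]S]S]S => [[[[[]][]]S]S]S   [S ::= [ ]]
[[[[[]][]]S]S]S => [[[[[]][]][]]S]S   [S ::= [ ]]
[[[[[]][]][]]S]S => [[[[[]][]][]][]]S   [S ::= [ ]]
[[[[[]][]][]][]]S => [[[[[]][]][]][]][]   [S ::= [ ]]

S => [S]S => [[S]S]S => [[[S]S]S]S => [[[[S]S]S]S]S => [[[[[]]S]S]S]S => [[[[[]][]]S]S]S => [[[[[]][]][]]S]S => [[[[[]][]][]][]]S => [[[[[]][]][]][]][]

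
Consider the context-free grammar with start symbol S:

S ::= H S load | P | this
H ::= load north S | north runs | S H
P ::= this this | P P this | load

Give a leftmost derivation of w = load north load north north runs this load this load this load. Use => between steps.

S => H S load => load north S S load => load north H S load S load => load north load north S S load S load => load north load north H S load S load S load => load north load north north runs S load S load S load => load north load north north runs this load S load S load => load north load north north runs this load this load S load => load north load north north runs this load this load this load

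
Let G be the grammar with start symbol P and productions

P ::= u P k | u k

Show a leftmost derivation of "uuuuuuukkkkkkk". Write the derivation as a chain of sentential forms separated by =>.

P => uPk   [P ::= u P k]
uPk => uuPkk   [P ::= u P k]
uuPkk => uuuPkkk   [P ::= u P k]
uuuPkkk => uuuuPkkkk   [P ::= u P k]
uuuuPkkkk => uuuuuPkkkkk   [P ::= u P k]
uuuuuPkkkkk => uuuuuuPkkkkkk   [P ::= u P k]
uuuuuuPkkkkkk => uuuuuuukkkkkkk   [P ::= u k]

P=>uPk=>uuPkk=>uuuPkkk=>uuuuPkkkk=>uuuuuPkkkkk=>uuuuuuPkkkkkk=>uuuuuuukkkkkkk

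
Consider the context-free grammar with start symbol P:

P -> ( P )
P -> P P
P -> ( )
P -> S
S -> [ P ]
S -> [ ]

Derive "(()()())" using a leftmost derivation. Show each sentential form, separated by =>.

P => (P) => (PP) => (PPP) => (()PP) => (()()P) => (()()())

P => (P)   [P -> ( P )]
(P) => (PP)   [P -> P P]
(PP) => (PPP)   [P -> P P]
(PPP) => (()PP)   [P -> ( )]
(()PP) => (()()P)   [P -> ( )]
(()()P) => (()()())   [P -> ( )]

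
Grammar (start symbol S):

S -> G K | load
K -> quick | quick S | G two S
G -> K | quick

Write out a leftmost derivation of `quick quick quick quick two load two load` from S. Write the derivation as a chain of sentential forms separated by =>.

S => G K => quick K => quick quick S => quick quick G K => quick quick quick K => quick quick quick G two S => quick quick quick K two S => quick quick quick G two S two S => quick quick quick K two S two S => quick quick quick quick two S two S => quick quick quick quick two load two S => quick quick quick quick two load two load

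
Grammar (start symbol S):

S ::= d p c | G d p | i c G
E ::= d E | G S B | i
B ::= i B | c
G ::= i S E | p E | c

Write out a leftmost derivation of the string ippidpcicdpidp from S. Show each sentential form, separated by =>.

S => Gdp   [S ::= G d p]
Gdp => iSEdp   [G ::= i S E]
iSEdp => iGdpEdp   [S ::= G d p]
iGdpEdp => ipEdpEdp   [G ::= p E]
ipEdpEdp => ipGSBdpEdp   [E ::= G S B]
ipGSBdpEdp => ippESBdpEdp   [G ::= p E]
ippESBdpEdp => ippiSBdpEdp   [E ::= i]
ippiSBdpEdp => ippidpcBdpEdp   [S ::= d p c]
ippidpcBdpEdp => ippidpciBdpEdp   [B ::= i B]
ippidpciBdpEdp => ippidpcicdpEdp   [B ::= c]
ippidpcicdpEdp => ippidpcicdpidp   [E ::= i]

S=>Gdp=>iSEdp=>iGdpEdp=>ipEdpEdp=>ipGSBdpEdp=>ippESBdpEdp=>ippiSBdpEdp=>ippidpcBdpEdp=>ippidpciBdpEdp=>ippidpcicdpEdp=>ippidpcicdpidp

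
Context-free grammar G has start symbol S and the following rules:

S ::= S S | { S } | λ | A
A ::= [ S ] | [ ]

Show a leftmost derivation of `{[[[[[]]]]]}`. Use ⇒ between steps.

S ⇒ {S} ⇒ {A} ⇒ {[S]} ⇒ {[A]} ⇒ {[[S]]} ⇒ {[[A]]} ⇒ {[[[S]]]} ⇒ {[[[A]]]} ⇒ {[[[[S]]]]} ⇒ {[[[[A]]]]} ⇒ {[[[[[]]]]]}

S ⇒ {S}   [S ::= { S }]
{S} ⇒ {A}   [S ::= A]
{A} ⇒ {[S]}   [A ::= [ S ]]
{[S]} ⇒ {[A]}   [S ::= A]
{[A]} ⇒ {[[S]]}   [A ::= [ S ]]
{[[S]]} ⇒ {[[A]]}   [S ::= A]
{[[A]]} ⇒ {[[[S]]]}   [A ::= [ S ]]
{[[[S]]]} ⇒ {[[[A]]]}   [S ::= A]
{[[[A]]]} ⇒ {[[[[S]]]]}   [A ::= [ S ]]
{[[[[S]]]]} ⇒ {[[[[A]]]]}   [S ::= A]
{[[[[A]]]]} ⇒ {[[[[[]]]]]}   [A ::= [ ]]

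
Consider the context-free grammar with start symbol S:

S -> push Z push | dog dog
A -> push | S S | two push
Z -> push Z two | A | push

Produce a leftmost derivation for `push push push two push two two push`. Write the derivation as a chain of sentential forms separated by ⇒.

S ⇒ push Z push   [S -> push Z push]
push Z push ⇒ push push Z two push   [Z -> push Z two]
push push Z two push ⇒ push push push Z two two push   [Z -> push Z two]
push push push Z two two push ⇒ push push push A two two push   [Z -> A]
push push push A two two push ⇒ push push push two push two two push   [A -> two push]

S ⇒ push Z push ⇒ push push Z two push ⇒ push push push Z two two push ⇒ push push push A two two push ⇒ push push push two push two two push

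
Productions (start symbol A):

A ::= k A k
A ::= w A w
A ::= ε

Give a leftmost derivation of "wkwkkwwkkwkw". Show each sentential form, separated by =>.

A=>wAw=>wkAkw=>wkwAwkw=>wkwkAkwkw=>wkwkkAkkwkw=>wkwkkwAwkkwkw=>wkwkkwwkkwkw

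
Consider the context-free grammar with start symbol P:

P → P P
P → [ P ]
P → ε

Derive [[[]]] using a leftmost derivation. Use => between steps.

P => [P]   [P → [ P ]]
[P] => [[P]]   [P → [ P ]]
[[P]] => [[PP]]   [P → P P]
[[PP]] => [[[P]P]]   [P → [ P ]]
[[[P]P]] => [[[]P]]   [P → ε]
[[[]P]] => [[[]]]   [P → ε]

P => [P] => [[P]] => [[PP]] => [[[P]P]] => [[[]P]] => [[[]]]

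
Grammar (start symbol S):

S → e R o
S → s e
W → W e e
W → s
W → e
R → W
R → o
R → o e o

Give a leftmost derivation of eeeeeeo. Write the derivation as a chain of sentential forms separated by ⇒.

S ⇒ eRo ⇒ eWo ⇒ eWeeo ⇒ eWeeeeo ⇒ eeeeeeo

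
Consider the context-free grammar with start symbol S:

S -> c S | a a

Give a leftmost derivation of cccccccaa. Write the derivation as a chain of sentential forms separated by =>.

S=>cS=>ccS=>cccS=>ccccS=>cccccS=>ccccccS=>cccccccS=>cccccccaa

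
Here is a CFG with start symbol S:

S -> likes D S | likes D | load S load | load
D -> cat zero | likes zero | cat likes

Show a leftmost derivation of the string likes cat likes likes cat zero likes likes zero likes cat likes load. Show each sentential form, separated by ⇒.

S ⇒ likes D S ⇒ likes cat likes S ⇒ likes cat likes likes D S ⇒ likes cat likes likes cat zero S ⇒ likes cat likes likes cat zero likes D S ⇒ likes cat likes likes cat zero likes likes zero S ⇒ likes cat likes likes cat zero likes likes zero likes D S ⇒ likes cat likes likes cat zero likes likes zero likes cat likes S ⇒ likes cat likes likes cat zero likes likes zero likes cat likes load

S ⇒ likes D S   [S -> likes D S]
likes D S ⇒ likes cat likes S   [D -> cat likes]
likes cat likes S ⇒ likes cat likes likes D S   [S -> likes D S]
likes cat likes likes D S ⇒ likes cat likes likes cat zero S   [D -> cat zero]
likes cat likes likes cat zero S ⇒ likes cat likes likes cat zero likes D S   [S -> likes D S]
likes cat likes likes cat zero likes D S ⇒ likes cat likes likes cat zero likes likes zero S   [D -> likes zero]
likes cat likes likes cat zero likes likes zero S ⇒ likes cat likes likes cat zero likes likes zero likes D S   [S -> likes D S]
likes cat likes likes cat zero likes likes zero likes D S ⇒ likes cat likes likes cat zero likes likes zero likes cat likes S   [D -> cat likes]
likes cat likes likes cat zero likes likes zero likes cat likes S ⇒ likes cat likes likes cat zero likes likes zero likes cat likes load   [S -> load]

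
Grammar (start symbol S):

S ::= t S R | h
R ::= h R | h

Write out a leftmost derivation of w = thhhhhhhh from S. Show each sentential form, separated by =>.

S=>tSR=>thR=>thhR=>thhhR=>thhhhR=>thhhhhR=>thhhhhhR=>thhhhhhhR=>thhhhhhhh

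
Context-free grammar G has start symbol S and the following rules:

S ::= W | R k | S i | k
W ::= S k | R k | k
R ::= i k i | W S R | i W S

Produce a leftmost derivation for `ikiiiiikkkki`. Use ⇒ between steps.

S⇒Si⇒Wi⇒Ski⇒Wki⇒Rkki⇒iWSkki⇒iSkSkki⇒iSikSkki⇒iSiikSkki⇒iSiiikSkki⇒iSiiiikSkki⇒iSiiiiikSkki⇒ikiiiiikSkki⇒ikiiiiikkkki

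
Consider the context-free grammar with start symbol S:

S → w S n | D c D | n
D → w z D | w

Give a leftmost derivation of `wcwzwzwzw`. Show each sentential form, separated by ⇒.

S ⇒ DcD   [S → D c D]
DcD ⇒ wcD   [D → w]
wcD ⇒ wcwzD   [D → w z D]
wcwzD ⇒ wcwzwzD   [D → w z D]
wcwzwzD ⇒ wcwzwzwzD   [D → w z D]
wcwzwzwzD ⇒ wcwzwzwzw   [D → w]

S ⇒ DcD ⇒ wcD ⇒ wcwzD ⇒ wcwzwzD ⇒ wcwzwzwzD ⇒ wcwzwzwzw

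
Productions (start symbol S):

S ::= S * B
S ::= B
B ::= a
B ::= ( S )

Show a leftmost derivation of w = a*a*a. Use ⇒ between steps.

S ⇒ S*B ⇒ S*B*B ⇒ B*B*B ⇒ a*B*B ⇒ a*a*B ⇒ a*a*a

S ⇒ S*B   [S ::= S * B]
S*B ⇒ S*B*B   [S ::= S * B]
S*B*B ⇒ B*B*B   [S ::= B]
B*B*B ⇒ a*B*B   [B ::= a]
a*B*B ⇒ a*a*B   [B ::= a]
a*a*B ⇒ a*a*a   [B ::= a]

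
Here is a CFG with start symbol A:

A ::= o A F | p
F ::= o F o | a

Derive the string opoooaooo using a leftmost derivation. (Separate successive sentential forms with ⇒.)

A ⇒ oAF ⇒ opF ⇒ opoFo ⇒ opooFoo ⇒ opoooFooo ⇒ opoooaooo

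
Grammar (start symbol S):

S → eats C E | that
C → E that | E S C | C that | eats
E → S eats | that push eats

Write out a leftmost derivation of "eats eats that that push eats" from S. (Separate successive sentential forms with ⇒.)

S ⇒ eats C E ⇒ eats C that E ⇒ eats eats that E ⇒ eats eats that that push eats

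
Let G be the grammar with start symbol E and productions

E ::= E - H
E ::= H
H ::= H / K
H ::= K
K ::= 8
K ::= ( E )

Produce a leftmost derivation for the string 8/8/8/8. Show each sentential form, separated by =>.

E=>H=>H/K=>H/K/K=>H/K/K/K=>K/K/K/K=>8/K/K/K=>8/8/K/K=>8/8/8/K=>8/8/8/8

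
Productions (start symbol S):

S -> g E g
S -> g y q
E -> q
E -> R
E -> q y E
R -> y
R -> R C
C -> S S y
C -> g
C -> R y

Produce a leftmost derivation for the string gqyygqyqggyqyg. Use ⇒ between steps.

S ⇒ gEg ⇒ gqyEg ⇒ gqyRg ⇒ gqyRCg ⇒ gqyyCg ⇒ gqyySSyg ⇒ gqyygEgSyg ⇒ gqyygqyEgSyg ⇒ gqyygqyqgSyg ⇒ gqyygqyqggyqyg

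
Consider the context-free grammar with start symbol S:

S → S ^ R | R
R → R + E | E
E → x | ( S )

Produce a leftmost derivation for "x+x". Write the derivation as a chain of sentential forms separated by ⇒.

S ⇒ R   [S → R]
R ⇒ R+E   [R → R + E]
R+E ⇒ E+E   [R → E]
E+E ⇒ x+E   [E → x]
x+E ⇒ x+x   [E → x]

S ⇒ R ⇒ R+E ⇒ E+E ⇒ x+E ⇒ x+x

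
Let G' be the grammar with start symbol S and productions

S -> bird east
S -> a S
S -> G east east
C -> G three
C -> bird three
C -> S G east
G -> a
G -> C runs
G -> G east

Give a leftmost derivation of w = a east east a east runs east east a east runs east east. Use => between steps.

S => G east east => C runs east east => S G east runs east east => G east east G east runs east east => C runs east east G east runs east east => S G east runs east east G east runs east east => G east east G east runs east east G east runs east east => a east east G east runs east east G east runs east east => a east east a east runs east east G east runs east east => a east east a east runs east east a east runs east east

S => G east east   [S -> G east east]
G east east => C runs east east   [G -> C runs]
C runs east east => S G east runs east east   [C -> S G east]
S G east runs east east => G east east G east runs east east   [S -> G east east]
G east east G east runs east east => C runs east east G east runs east east   [G -> C runs]
C runs east east G east runs east east => S G east runs east east G east runs east east   [C -> S G east]
S G east runs east east G east runs east east => G east east G east runs east east G east runs east east   [S -> G east east]
G east east G east runs east east G east runs east east => a east east G east runs east east G east runs east east   [G -> a]
a east east G east runs east east G east runs east east => a east east a east runs east east G east runs east east   [G -> a]
a east east a east runs east east G east runs east east => a east east a east runs east east a east runs east east   [G -> a]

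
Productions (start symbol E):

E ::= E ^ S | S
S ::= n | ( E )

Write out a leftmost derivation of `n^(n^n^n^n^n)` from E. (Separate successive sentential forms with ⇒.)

E ⇒ E^S ⇒ S^S ⇒ n^S ⇒ n^(E) ⇒ n^(E^S) ⇒ n^(E^S^S) ⇒ n^(E^S^S^S) ⇒ n^(E^S^S^S^S) ⇒ n^(S^S^S^S^S) ⇒ n^(n^S^S^S^S) ⇒ n^(n^n^S^S^S) ⇒ n^(n^n^n^S^S) ⇒ n^(n^n^n^n^S) ⇒ n^(n^n^n^n^n)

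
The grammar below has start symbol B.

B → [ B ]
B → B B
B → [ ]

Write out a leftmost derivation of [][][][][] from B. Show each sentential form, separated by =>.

B=>BB=>[]B=>[]BB=>[][]B=>[][]BB=>[][]BBB=>[][][]BB=>[][][][]B=>[][][][][]

B => BB   [B → B B]
BB => []B   [B → [ ]]
[]B => []BB   [B → B B]
[]BB => [][]B   [B → [ ]]
[][]B => [][]BB   [B → B B]
[][]BB => [][]BBB   [B → B B]
[][]BBB => [][][]BB   [B → [ ]]
[][][]BB => [][][][]B   [B → [ ]]
[][][][]B => [][][][][]   [B → [ ]]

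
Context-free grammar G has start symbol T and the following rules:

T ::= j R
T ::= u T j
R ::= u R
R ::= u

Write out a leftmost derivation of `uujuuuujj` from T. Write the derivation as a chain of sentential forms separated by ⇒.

T ⇒ uTj   [T ::= u T j]
uTj ⇒ uuTjj   [T ::= u T j]
uuTjj ⇒ uujRjj   [T ::= j R]
uujRjj ⇒ uujuRjj   [R ::= u R]
uujuRjj ⇒ uujuuRjj   [R ::= u R]
uujuuRjj ⇒ uujuuuRjj   [R ::= u R]
uujuuuRjj ⇒ uujuuuujj   [R ::= u]

T⇒uTj⇒uuTjj⇒uujRjj⇒uujuRjj⇒uujuuRjj⇒uujuuuRjj⇒uujuuuujj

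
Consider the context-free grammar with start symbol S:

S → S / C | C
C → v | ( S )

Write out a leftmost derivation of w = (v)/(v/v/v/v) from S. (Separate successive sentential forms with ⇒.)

S ⇒ S/C ⇒ C/C ⇒ (S)/C ⇒ (C)/C ⇒ (v)/C ⇒ (v)/(S) ⇒ (v)/(S/C) ⇒ (v)/(S/C/C) ⇒ (v)/(S/C/C/C) ⇒ (v)/(C/C/C/C) ⇒ (v)/(v/C/C/C) ⇒ (v)/(v/v/C/C) ⇒ (v)/(v/v/v/C) ⇒ (v)/(v/v/v/v)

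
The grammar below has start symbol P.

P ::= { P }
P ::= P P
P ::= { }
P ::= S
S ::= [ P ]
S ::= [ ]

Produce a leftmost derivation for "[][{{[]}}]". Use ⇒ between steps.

P⇒PP⇒SP⇒[]P⇒[]S⇒[][P]⇒[][{P}]⇒[][{{P}}]⇒[][{{S}}]⇒[][{{[]}}]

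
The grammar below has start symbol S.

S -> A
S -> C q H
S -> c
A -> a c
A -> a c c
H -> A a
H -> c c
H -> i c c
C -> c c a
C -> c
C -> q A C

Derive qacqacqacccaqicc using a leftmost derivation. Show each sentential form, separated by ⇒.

S ⇒ CqH ⇒ qACqH ⇒ qacCqH ⇒ qacqACqH ⇒ qacqacCqH ⇒ qacqacqACqH ⇒ qacqacqacCqH ⇒ qacqacqacccaqH ⇒ qacqacqacccaqicc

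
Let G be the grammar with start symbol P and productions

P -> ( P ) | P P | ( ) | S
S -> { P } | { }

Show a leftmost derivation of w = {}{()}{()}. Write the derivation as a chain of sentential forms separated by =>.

P=>PP=>PPP=>SPP=>{}PP=>{}SP=>{}{P}P=>{}{()}P=>{}{()}S=>{}{()}{P}=>{}{()}{()}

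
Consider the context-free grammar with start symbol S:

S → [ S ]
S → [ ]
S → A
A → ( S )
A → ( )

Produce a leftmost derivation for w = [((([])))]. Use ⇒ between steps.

S ⇒ [S] ⇒ [A] ⇒ [(S)] ⇒ [(A)] ⇒ [((S))] ⇒ [((A))] ⇒ [(((S)))] ⇒ [((([])))]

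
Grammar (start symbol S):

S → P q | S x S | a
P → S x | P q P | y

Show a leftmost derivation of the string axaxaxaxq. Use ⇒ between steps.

S ⇒ Pq ⇒ Sxq ⇒ SxSxq ⇒ SxSxSxq ⇒ SxSxSxSxq ⇒ axSxSxSxq ⇒ axaxSxSxq ⇒ axaxaxSxq ⇒ axaxaxaxq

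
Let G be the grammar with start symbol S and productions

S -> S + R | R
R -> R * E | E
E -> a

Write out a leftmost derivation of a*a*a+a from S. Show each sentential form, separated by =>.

S => S+R => R+R => R*E+R => R*E*E+R => E*E*E+R => a*E*E+R => a*a*E+R => a*a*a+R => a*a*a+E => a*a*a+a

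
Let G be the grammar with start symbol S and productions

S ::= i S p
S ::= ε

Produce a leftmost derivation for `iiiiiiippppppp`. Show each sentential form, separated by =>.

S => iSp => iiSpp => iiiSppp => iiiiSpppp => iiiiiSppppp => iiiiiiSpppppp => iiiiiiiSppppppp => iiiiiiippppppp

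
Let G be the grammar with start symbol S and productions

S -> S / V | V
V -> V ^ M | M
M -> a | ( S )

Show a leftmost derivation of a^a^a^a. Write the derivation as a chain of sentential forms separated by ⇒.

S ⇒ V   [S -> V]
V ⇒ V^M   [V -> V ^ M]
V^M ⇒ V^M^M   [V -> V ^ M]
V^M^M ⇒ V^M^M^M   [V -> V ^ M]
V^M^M^M ⇒ M^M^M^M   [V -> M]
M^M^M^M ⇒ a^M^M^M   [M -> a]
a^M^M^M ⇒ a^a^M^M   [M -> a]
a^a^M^M ⇒ a^a^a^M   [M -> a]
a^a^a^M ⇒ a^a^a^a   [M -> a]

S ⇒ V ⇒ V^M ⇒ V^M^M ⇒ V^M^M^M ⇒ M^M^M^M ⇒ a^M^M^M ⇒ a^a^M^M ⇒ a^a^a^M ⇒ a^a^a^a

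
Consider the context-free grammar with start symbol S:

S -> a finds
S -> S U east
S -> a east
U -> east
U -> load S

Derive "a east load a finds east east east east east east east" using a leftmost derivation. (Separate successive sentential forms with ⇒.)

S ⇒ S U east ⇒ a east U east ⇒ a east load S east ⇒ a east load S U east east ⇒ a east load S U east U east east ⇒ a east load S U east U east U east east ⇒ a east load a finds U east U east U east east ⇒ a east load a finds east east U east U east east ⇒ a east load a finds east east east east U east east ⇒ a east load a finds east east east east east east east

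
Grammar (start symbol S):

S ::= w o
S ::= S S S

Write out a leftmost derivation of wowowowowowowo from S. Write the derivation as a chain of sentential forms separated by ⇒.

S⇒SSS⇒SSSSS⇒woSSSS⇒wowoSSS⇒wowoSSSSS⇒wowowoSSSS⇒wowowowoSSS⇒wowowowowoSS⇒wowowowowowoS⇒wowowowowowowo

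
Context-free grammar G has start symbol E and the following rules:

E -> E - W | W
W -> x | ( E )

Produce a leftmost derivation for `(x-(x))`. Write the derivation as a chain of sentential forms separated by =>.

E => W => (E) => (E-W) => (W-W) => (x-W) => (x-(E)) => (x-(W)) => (x-(x))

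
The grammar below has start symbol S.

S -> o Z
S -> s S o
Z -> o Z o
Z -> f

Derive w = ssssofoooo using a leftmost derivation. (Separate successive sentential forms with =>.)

S => sSo => ssSoo => sssSooo => ssssSoooo => ssssoZoooo => ssssofoooo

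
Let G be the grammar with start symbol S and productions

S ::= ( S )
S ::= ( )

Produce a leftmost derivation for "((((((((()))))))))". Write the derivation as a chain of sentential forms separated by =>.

S=>(S)=>((S))=>(((S)))=>((((S))))=>(((((S)))))=>((((((S))))))=>(((((((S)))))))=>((((((((S))))))))=>((((((((()))))))))

S => (S)   [S ::= ( S )]
(S) => ((S))   [S ::= ( S )]
((S)) => (((S)))   [S ::= ( S )]
(((S))) => ((((S))))   [S ::= ( S )]
((((S)))) => (((((S)))))   [S ::= ( S )]
(((((S))))) => ((((((S))))))   [S ::= ( S )]
((((((S)))))) => (((((((S)))))))   [S ::= ( S )]
(((((((S))))))) => ((((((((S))))))))   [S ::= ( S )]
((((((((S)))))))) => ((((((((()))))))))   [S ::= ( )]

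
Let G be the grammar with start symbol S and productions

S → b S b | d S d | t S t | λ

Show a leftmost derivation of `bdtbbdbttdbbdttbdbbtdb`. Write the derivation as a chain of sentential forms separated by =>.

S => bSb => bdSdb => bdtStdb => bdtbSbtdb => bdtbbSbbtdb => bdtbbdSdbbtdb => bdtbbdbSbdbbtdb => bdtbbdbtStbdbbtdb => bdtbbdbttSttbdbbtdb => bdtbbdbttdSdttbdbbtdb => bdtbbdbttdbSbdttbdbbtdb => bdtbbdbttdbbdttbdbbtdb

S => bSb   [S → b S b]
bSb => bdSdb   [S → d S d]
bdSdb => bdtStdb   [S → t S t]
bdtStdb => bdtbSbtdb   [S → b S b]
bdtbSbtdb => bdtbbSbbtdb   [S → b S b]
bdtbbSbbtdb => bdtbbdSdbbtdb   [S → d S d]
bdtbbdSdbbtdb => bdtbbdbSbdbbtdb   [S → b S b]
bdtbbdbSbdbbtdb => bdtbbdbtStbdbbtdb   [S → t S t]
bdtbbdbtStbdbbtdb => bdtbbdbttSttbdbbtdb   [S → t S t]
bdtbbdbttSttbdbbtdb => bdtbbdbttdSdttbdbbtdb   [S → d S d]
bdtbbdbttdSdttbdbbtdb => bdtbbdbttdbSbdttbdbbtdb   [S → b S b]
bdtbbdbttdbSbdttbdbbtdb => bdtbbdbttdbbdttbdbbtdb   [S → λ]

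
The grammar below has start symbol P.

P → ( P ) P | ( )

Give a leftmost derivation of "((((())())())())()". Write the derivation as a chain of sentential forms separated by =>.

P => (P)P => ((P)P)P => (((P)P)P)P => ((((P)P)P)P)P => ((((())P)P)P)P => ((((())())P)P)P => ((((())())())P)P => ((((())())())())P => ((((())())())())()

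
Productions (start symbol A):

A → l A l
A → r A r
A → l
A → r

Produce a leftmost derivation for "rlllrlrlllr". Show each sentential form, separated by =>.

A => rAr => rlAlr => rllAllr => rlllAlllr => rlllrArlllr => rlllrlrlllr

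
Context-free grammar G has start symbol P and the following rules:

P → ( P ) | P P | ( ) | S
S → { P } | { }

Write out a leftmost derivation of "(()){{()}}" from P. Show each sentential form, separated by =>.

P => PP => (P)P => (())P => (())S => (()){P} => (()){S} => (()){{P}} => (()){{()}}

P => PP   [P → P P]
PP => (P)P   [P → ( P )]
(P)P => (())P   [P → ( )]
(())P => (())S   [P → S]
(())S => (()){P}   [S → { P }]
(()){P} => (()){S}   [P → S]
(()){S} => (()){{P}}   [S → { P }]
(()){{P}} => (()){{()}}   [P → ( )]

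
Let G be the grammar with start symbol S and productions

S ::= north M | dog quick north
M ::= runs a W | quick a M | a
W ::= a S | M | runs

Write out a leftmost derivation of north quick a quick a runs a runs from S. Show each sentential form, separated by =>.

S => north M => north quick a M => north quick a quick a M => north quick a quick a runs a W => north quick a quick a runs a runs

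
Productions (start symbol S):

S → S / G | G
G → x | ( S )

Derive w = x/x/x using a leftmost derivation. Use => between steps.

S => S/G   [S → S / G]
S/G => S/G/G   [S → S / G]
S/G/G => G/G/G   [S → G]
G/G/G => x/G/G   [G → x]
x/G/G => x/x/G   [G → x]
x/x/G => x/x/x   [G → x]

S => S/G => S/G/G => G/G/G => x/G/G => x/x/G => x/x/x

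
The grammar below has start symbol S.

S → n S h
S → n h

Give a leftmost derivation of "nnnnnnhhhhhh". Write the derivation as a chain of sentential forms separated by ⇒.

S ⇒ nSh   [S → n S h]
nSh ⇒ nnShh   [S → n S h]
nnShh ⇒ nnnShhh   [S → n S h]
nnnShhh ⇒ nnnnShhhh   [S → n S h]
nnnnShhhh ⇒ nnnnnShhhhh   [S → n S h]
nnnnnShhhhh ⇒ nnnnnnhhhhhh   [S → n h]

S ⇒ nSh ⇒ nnShh ⇒ nnnShhh ⇒ nnnnShhhh ⇒ nnnnnShhhhh ⇒ nnnnnnhhhhhh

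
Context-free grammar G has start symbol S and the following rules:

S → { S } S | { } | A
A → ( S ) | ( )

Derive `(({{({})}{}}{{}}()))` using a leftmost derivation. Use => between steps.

S=>A=>(S)=>(A)=>((S))=>(({S}S))=>(({{S}S}S))=>(({{A}S}S))=>(({{(S)}S}S))=>(({{({})}S}S))=>(({{({})}{}}S))=>(({{({})}{}}{S}S))=>(({{({})}{}}{{}}S))=>(({{({})}{}}{{}}A))=>(({{({})}{}}{{}}()))

S => A   [S → A]
A => (S)   [A → ( S )]
(S) => (A)   [S → A]
(A) => ((S))   [A → ( S )]
((S)) => (({S}S))   [S → { S } S]
(({S}S)) => (({{S}S}S))   [S → { S } S]
(({{S}S}S)) => (({{A}S}S))   [S → A]
(({{A}S}S)) => (({{(S)}S}S))   [A → ( S )]
(({{(S)}S}S)) => (({{({})}S}S))   [S → { }]
(({{({})}S}S)) => (({{({})}{}}S))   [S → { }]
(({{({})}{}}S)) => (({{({})}{}}{S}S))   [S → { S } S]
(({{({})}{}}{S}S)) => (({{({})}{}}{{}}S))   [S → { }]
(({{({})}{}}{{}}S)) => (({{({})}{}}{{}}A))   [S → A]
(({{({})}{}}{{}}A)) => (({{({})}{}}{{}}()))   [A → ( )]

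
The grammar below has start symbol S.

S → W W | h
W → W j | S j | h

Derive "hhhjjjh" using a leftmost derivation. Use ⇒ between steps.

S ⇒ WW ⇒ WjW ⇒ SjjW ⇒ WWjjW ⇒ hWjjW ⇒ hSjjjW ⇒ hWWjjjW ⇒ hhWjjjW ⇒ hhhjjjW ⇒ hhhjjjh

S ⇒ WW   [S → W W]
WW ⇒ WjW   [W → W j]
WjW ⇒ SjjW   [W → S j]
SjjW ⇒ WWjjW   [S → W W]
WWjjW ⇒ hWjjW   [W → h]
hWjjW ⇒ hSjjjW   [W → S j]
hSjjjW ⇒ hWWjjjW   [S → W W]
hWWjjjW ⇒ hhWjjjW   [W → h]
hhWjjjW ⇒ hhhjjjW   [W → h]
hhhjjjW ⇒ hhhjjjh   [W → h]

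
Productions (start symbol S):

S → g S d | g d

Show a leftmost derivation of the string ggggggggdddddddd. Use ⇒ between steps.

S⇒gSd⇒ggSdd⇒gggSddd⇒ggggSdddd⇒gggggSddddd⇒ggggggSdddddd⇒gggggggSddddddd⇒ggggggggdddddddd

S ⇒ gSd   [S → g S d]
gSd ⇒ ggSdd   [S → g S d]
ggSdd ⇒ gggSddd   [S → g S d]
gggSddd ⇒ ggggSdddd   [S → g S d]
ggggSdddd ⇒ gggggSddddd   [S → g S d]
gggggSddddd ⇒ ggggggSdddddd   [S → g S d]
ggggggSdddddd ⇒ gggggggSddddddd   [S → g S d]
gggggggSddddddd ⇒ ggggggggdddddddd   [S → g d]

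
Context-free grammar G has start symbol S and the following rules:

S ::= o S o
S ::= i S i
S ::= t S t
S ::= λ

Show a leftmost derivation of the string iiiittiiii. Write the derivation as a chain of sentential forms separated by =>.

S=>iSi=>iiSii=>iiiSiii=>iiiiSiiii=>iiiitStiiii=>iiiittiiii

S => iSi   [S ::= i S i]
iSi => iiSii   [S ::= i S i]
iiSii => iiiSiii   [S ::= i S i]
iiiSiii => iiiiSiiii   [S ::= i S i]
iiiiSiiii => iiiitStiiii   [S ::= t S t]
iiiitStiiii => iiiittiiii   [S ::= λ]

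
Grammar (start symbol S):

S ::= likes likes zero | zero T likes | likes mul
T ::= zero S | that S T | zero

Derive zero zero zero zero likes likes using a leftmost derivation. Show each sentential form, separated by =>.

S => zero T likes => zero zero S likes => zero zero zero T likes likes => zero zero zero zero likes likes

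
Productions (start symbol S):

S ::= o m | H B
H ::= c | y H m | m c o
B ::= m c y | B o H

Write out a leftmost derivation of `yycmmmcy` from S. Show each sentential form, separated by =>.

S => HB   [S ::= H B]
HB => yHmB   [H ::= y H m]
yHmB => yyHmmB   [H ::= y H m]
yyHmmB => yycmmB   [H ::= c]
yycmmB => yycmmmcy   [B ::= m c y]

S=>HB=>yHmB=>yyHmmB=>yycmmB=>yycmmmcy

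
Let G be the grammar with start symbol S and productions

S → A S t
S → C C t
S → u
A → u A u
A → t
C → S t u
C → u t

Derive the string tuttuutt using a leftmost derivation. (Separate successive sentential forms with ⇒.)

S ⇒ CCt   [S → C C t]
CCt ⇒ StuCt   [C → S t u]
StuCt ⇒ ASttuCt   [S → A S t]
ASttuCt ⇒ tSttuCt   [A → t]
tSttuCt ⇒ tuttuCt   [S → u]
tuttuCt ⇒ tuttuutt   [C → u t]

S ⇒ CCt ⇒ StuCt ⇒ ASttuCt ⇒ tSttuCt ⇒ tuttuCt ⇒ tuttuutt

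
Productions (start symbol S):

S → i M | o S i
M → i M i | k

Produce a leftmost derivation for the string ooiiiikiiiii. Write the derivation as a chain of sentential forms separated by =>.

S => oSi => ooSii => ooiMii => ooiiMiii => ooiiiMiiii => ooiiiiMiiiii => ooiiiikiiiii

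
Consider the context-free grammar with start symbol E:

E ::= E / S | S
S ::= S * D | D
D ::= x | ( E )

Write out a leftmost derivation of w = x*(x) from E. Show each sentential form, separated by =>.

E => S   [E ::= S]
S => S*D   [S ::= S * D]
S*D => D*D   [S ::= D]
D*D => x*D   [D ::= x]
x*D => x*(E)   [D ::= ( E )]
x*(E) => x*(S)   [E ::= S]
x*(S) => x*(D)   [S ::= D]
x*(D) => x*(x)   [D ::= x]

E => S => S*D => D*D => x*D => x*(E) => x*(S) => x*(D) => x*(x)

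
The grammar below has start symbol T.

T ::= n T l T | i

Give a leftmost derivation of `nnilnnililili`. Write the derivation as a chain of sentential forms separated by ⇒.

T⇒nTlT⇒nnTlTlT⇒nnilTlT⇒nnilnTlTlT⇒nnilnnTlTlTlT⇒nnilnnilTlTlT⇒nnilnnililTlT⇒nnilnnilililT⇒nnilnnililili

T ⇒ nTlT   [T ::= n T l T]
nTlT ⇒ nnTlTlT   [T ::= n T l T]
nnTlTlT ⇒ nnilTlT   [T ::= i]
nnilTlT ⇒ nnilnTlTlT   [T ::= n T l T]
nnilnTlTlT ⇒ nnilnnTlTlTlT   [T ::= n T l T]
nnilnnTlTlTlT ⇒ nnilnnilTlTlT   [T ::= i]
nnilnnilTlTlT ⇒ nnilnnililTlT   [T ::= i]
nnilnnililTlT ⇒ nnilnnilililT   [T ::= i]
nnilnnilililT ⇒ nnilnnililili   [T ::= i]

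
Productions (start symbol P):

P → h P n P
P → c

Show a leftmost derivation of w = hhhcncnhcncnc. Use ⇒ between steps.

P⇒hPnP⇒hhPnPnP⇒hhhPnPnPnP⇒hhhcnPnPnP⇒hhhcncnPnP⇒hhhcncnhPnPnP⇒hhhcncnhcnPnP⇒hhhcncnhcncnP⇒hhhcncnhcncnc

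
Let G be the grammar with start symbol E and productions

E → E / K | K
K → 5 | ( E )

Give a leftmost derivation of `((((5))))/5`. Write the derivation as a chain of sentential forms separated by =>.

E => E/K   [E → E / K]
E/K => K/K   [E → K]
K/K => (E)/K   [K → ( E )]
(E)/K => (K)/K   [E → K]
(K)/K => ((E))/K   [K → ( E )]
((E))/K => ((K))/K   [E → K]
((K))/K => (((E)))/K   [K → ( E )]
(((E)))/K => (((K)))/K   [E → K]
(((K)))/K => ((((E))))/K   [K → ( E )]
((((E))))/K => ((((K))))/K   [E → K]
((((K))))/K => ((((5))))/K   [K → 5]
((((5))))/K => ((((5))))/5   [K → 5]

E=>E/K=>K/K=>(E)/K=>(K)/K=>((E))/K=>((K))/K=>(((E)))/K=>(((K)))/K=>((((E))))/K=>((((K))))/K=>((((5))))/K=>((((5))))/5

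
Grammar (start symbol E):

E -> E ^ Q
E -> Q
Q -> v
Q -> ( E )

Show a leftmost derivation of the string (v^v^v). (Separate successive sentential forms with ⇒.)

E⇒Q⇒(E)⇒(E^Q)⇒(E^Q^Q)⇒(Q^Q^Q)⇒(v^Q^Q)⇒(v^v^Q)⇒(v^v^v)

E ⇒ Q   [E -> Q]
Q ⇒ (E)   [Q -> ( E )]
(E) ⇒ (E^Q)   [E -> E ^ Q]
(E^Q) ⇒ (E^Q^Q)   [E -> E ^ Q]
(E^Q^Q) ⇒ (Q^Q^Q)   [E -> Q]
(Q^Q^Q) ⇒ (v^Q^Q)   [Q -> v]
(v^Q^Q) ⇒ (v^v^Q)   [Q -> v]
(v^v^Q) ⇒ (v^v^v)   [Q -> v]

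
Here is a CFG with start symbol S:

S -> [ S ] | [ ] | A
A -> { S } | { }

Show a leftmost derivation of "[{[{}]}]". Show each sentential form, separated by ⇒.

S⇒[S]⇒[A]⇒[{S}]⇒[{[S]}]⇒[{[A]}]⇒[{[{}]}]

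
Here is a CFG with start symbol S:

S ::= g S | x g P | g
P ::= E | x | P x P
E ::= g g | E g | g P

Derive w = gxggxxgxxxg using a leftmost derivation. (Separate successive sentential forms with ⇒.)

S ⇒ gS   [S ::= g S]
gS ⇒ gxgP   [S ::= x g P]
gxgP ⇒ gxgPxP   [P ::= P x P]
gxgPxP ⇒ gxgExP   [P ::= E]
gxgExP ⇒ gxggPxP   [E ::= g P]
gxggPxP ⇒ gxggxxP   [P ::= x]
gxggxxP ⇒ gxggxxE   [P ::= E]
gxggxxE ⇒ gxggxxEg   [E ::= E g]
gxggxxEg ⇒ gxggxxgPg   [E ::= g P]
gxggxxgPg ⇒ gxggxxgPxPg   [P ::= P x P]
gxggxxgPxPg ⇒ gxggxxgxxPg   [P ::= x]
gxggxxgxxPg ⇒ gxggxxgxxxg   [P ::= x]

S ⇒ gS ⇒ gxgP ⇒ gxgPxP ⇒ gxgExP ⇒ gxggPxP ⇒ gxggxxP ⇒ gxggxxE ⇒ gxggxxEg ⇒ gxggxxgPg ⇒ gxggxxgPxPg ⇒ gxggxxgxxPg ⇒ gxggxxgxxxg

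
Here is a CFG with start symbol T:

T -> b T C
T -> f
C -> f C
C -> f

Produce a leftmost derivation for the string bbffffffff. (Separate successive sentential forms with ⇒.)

T ⇒ bTC   [T -> b T C]
bTC ⇒ bbTCC   [T -> b T C]
bbTCC ⇒ bbfCC   [T -> f]
bbfCC ⇒ bbffC   [C -> f]
bbffC ⇒ bbfffC   [C -> f C]
bbfffC ⇒ bbffffC   [C -> f C]
bbffffC ⇒ bbfffffC   [C -> f C]
bbfffffC ⇒ bbffffffC   [C -> f C]
bbffffffC ⇒ bbfffffffC   [C -> f C]
bbfffffffC ⇒ bbffffffff   [C -> f]

T ⇒ bTC ⇒ bbTCC ⇒ bbfCC ⇒ bbffC ⇒ bbfffC ⇒ bbffffC ⇒ bbfffffC ⇒ bbffffffC ⇒ bbfffffffC ⇒ bbffffffff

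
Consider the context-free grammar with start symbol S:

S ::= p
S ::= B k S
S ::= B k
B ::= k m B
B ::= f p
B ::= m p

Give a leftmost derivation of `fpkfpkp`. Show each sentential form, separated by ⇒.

S⇒BkS⇒fpkS⇒fpkBkS⇒fpkfpkS⇒fpkfpkp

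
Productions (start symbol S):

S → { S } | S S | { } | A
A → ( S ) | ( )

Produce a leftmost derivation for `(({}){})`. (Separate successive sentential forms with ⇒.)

S ⇒ A ⇒ (S) ⇒ (SS) ⇒ (AS) ⇒ ((S)S) ⇒ (({})S) ⇒ (({}){})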